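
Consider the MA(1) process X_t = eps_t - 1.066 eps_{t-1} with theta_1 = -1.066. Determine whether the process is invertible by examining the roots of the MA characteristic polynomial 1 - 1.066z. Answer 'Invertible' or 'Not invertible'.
\text{Not invertible}

The MA(q) characteristic polynomial is P(z) = 1 - 1.066z.
Invertibility requires all roots to lie outside the unit circle, i.e. |z| > 1 for every root.
This is linear in z: 1 + (-1.066) z = 0  =>  z = -1/(-1.066) = 0.938086,  |z| = 0.938086.
Moduli of all roots: 0.9381.
All moduli strictly greater than 1? No.
Verdict: Not invertible.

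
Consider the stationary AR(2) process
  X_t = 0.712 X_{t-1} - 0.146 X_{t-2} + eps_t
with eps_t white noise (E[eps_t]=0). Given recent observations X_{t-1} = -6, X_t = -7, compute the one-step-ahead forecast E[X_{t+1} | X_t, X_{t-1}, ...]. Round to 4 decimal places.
E[X_{t+1} \mid \mathcal F_t] = -4.1080

For an AR(p) model X_t = c + sum_i phi_i X_{t-i} + eps_t, the
one-step-ahead conditional mean is
  E[X_{t+1} | X_t, ...] = c + sum_i phi_i X_{t+1-i}.
Substitute known values:
  E[X_{t+1} | ...] = (0.712) * (-7) + (-0.146) * (-6)
                   = -4.1080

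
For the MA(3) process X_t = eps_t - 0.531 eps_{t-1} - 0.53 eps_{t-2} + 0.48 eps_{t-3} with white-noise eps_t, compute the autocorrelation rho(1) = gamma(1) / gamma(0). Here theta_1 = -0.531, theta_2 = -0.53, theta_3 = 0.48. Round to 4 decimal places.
\rho(1) = -0.2810

For an MA(q) process with theta_0 = 1, the autocovariance is
  gamma(k) = sigma^2 * sum_{i=0..q-k} theta_i * theta_{i+k},
and rho(k) = gamma(k) / gamma(0). Sigma^2 cancels.
  numerator   = (1)*(-0.531) + (-0.531)*(-0.53) + (-0.53)*(0.48) = -0.50397.
  denominator = (1)^2 + (-0.531)^2 + (-0.53)^2 + (0.48)^2 = 1.793261.
  rho(1) = -0.50397 / 1.793261 = -0.2810.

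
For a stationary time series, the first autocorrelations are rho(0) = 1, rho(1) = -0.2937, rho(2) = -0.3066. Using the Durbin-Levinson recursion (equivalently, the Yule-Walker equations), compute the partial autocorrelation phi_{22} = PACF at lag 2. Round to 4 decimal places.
\phi_{22} = -0.4299

The PACF at lag k is phi_{kk}, the last component of the solution
to the Yule-Walker system G_k phi = r_k where
  (G_k)_{ij} = rho(|i - j|), (r_k)_i = rho(i), i,j = 1..k.
Equivalently, Durbin-Levinson gives phi_{kk} iteratively:
  phi_{11} = rho(1)
  phi_{kk} = [rho(k) - sum_{j=1..k-1} phi_{k-1,j} rho(k-j)]
            / [1 - sum_{j=1..k-1} phi_{k-1,j} rho(j)],
  phi_{k,j} = phi_{k-1,j} - phi_{kk} phi_{k-1,k-j},  j = 1..k-1.
Step k = 1:
  phi_11 = rho(1) = -0.2937.
Step k = 2:
  phi_22 = [rho(2) - phi_11 rho(1)] / [1 - phi_11 rho(1)] = [-0.3066 - (-0.2937)(-0.2937)] / [1 - (-0.2937)(-0.2937)]
         = -0.39285969 / 0.91374031 = -0.4299.
Therefore phi_{22} = -0.4299.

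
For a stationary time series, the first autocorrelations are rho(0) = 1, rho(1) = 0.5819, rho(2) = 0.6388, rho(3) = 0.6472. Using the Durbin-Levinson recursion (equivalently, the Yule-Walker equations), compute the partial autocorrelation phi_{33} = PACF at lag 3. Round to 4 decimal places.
\phi_{33} = 0.3429

The PACF at lag k is phi_{kk}, the last component of the solution
to the Yule-Walker system G_k phi = r_k where
  (G_k)_{ij} = rho(|i - j|), (r_k)_i = rho(i), i,j = 1..k.
Equivalently, Durbin-Levinson gives phi_{kk} iteratively:
  phi_{11} = rho(1)
  phi_{kk} = [rho(k) - sum_{j=1..k-1} phi_{k-1,j} rho(k-j)]
            / [1 - sum_{j=1..k-1} phi_{k-1,j} rho(j)],
  phi_{k,j} = phi_{k-1,j} - phi_{kk} phi_{k-1,k-j},  j = 1..k-1.
Step k = 1:
  phi_11 = rho(1) = 0.5819.
Step k = 2:
  phi_22 = [rho(2) - phi_11 rho(1)] / [1 - phi_11 rho(1)] = [0.6388 - (0.5819)(0.5819)] / [1 - (0.5819)(0.5819)]
         = 0.30019239 / 0.66139239 = 0.453879.
  Update: phi_21 = phi_11 - phi_22 phi_11 = 0.5819 - (0.453879)(0.5819) = 0.317788.
Step k = 3:
  phi_33 = [rho(3) - phi_21 rho(2) - phi_22 rho(1)] / [1 - phi_21 rho(1) - phi_22 rho(2)]
    numerator   = 0.6472 - (0.317788)(0.6388) - (0.453879)(0.5819) = 0.18008487
    denominator = 1 - (0.317788)(0.5819) - (0.453879)(0.6388) = 0.52514124
  phi_33 = 0.18008487 / 0.52514124 = 0.3429.
Therefore phi_{33} = 0.3429.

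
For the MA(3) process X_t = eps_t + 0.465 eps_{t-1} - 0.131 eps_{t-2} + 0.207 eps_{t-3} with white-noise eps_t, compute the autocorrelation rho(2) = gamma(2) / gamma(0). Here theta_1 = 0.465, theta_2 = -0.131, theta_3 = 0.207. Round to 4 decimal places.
\rho(2) = -0.0272

For an MA(q) process with theta_0 = 1, the autocovariance is
  gamma(k) = sigma^2 * sum_{i=0..q-k} theta_i * theta_{i+k},
and rho(k) = gamma(k) / gamma(0). Sigma^2 cancels.
  numerator   = (1)*(-0.131) + (0.465)*(0.207) = -0.034745.
  denominator = (1)^2 + (0.465)^2 + (-0.131)^2 + (0.207)^2 = 1.276235.
  rho(2) = -0.034745 / 1.276235 = -0.0272.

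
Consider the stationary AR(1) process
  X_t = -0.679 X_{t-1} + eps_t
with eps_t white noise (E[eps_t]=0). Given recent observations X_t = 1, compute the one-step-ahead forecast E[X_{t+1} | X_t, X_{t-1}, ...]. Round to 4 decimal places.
E[X_{t+1} \mid \mathcal F_t] = -0.6790

For an AR(p) model X_t = c + sum_i phi_i X_{t-i} + eps_t, the
one-step-ahead conditional mean is
  E[X_{t+1} | X_t, ...] = c + sum_i phi_i X_{t+1-i}.
Substitute known values:
  E[X_{t+1} | ...] = (-0.679) * (1)
                   = -0.6790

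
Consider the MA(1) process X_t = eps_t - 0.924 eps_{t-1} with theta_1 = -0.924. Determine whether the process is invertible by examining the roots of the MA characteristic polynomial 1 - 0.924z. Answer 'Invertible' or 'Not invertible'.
\text{Invertible}

The MA(q) characteristic polynomial is P(z) = 1 - 0.924z.
Invertibility requires all roots to lie outside the unit circle, i.e. |z| > 1 for every root.
This is linear in z: 1 + (-0.924) z = 0  =>  z = -1/(-0.924) = 1.082251,  |z| = 1.082251.
Moduli of all roots: 1.0823.
All moduli strictly greater than 1? Yes.
Verdict: Invertible.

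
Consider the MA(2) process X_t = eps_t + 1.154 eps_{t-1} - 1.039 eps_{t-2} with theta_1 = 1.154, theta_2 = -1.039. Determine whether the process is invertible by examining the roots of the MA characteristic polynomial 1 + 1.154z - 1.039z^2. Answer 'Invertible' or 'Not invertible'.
\text{Not invertible}

The MA(q) characteristic polynomial is P(z) = 1 + 1.154z - 1.039z^2.
Invertibility requires all roots to lie outside the unit circle, i.e. |z| > 1 for every root.
Set 1 + (1.154) z + (-1.039) z^2 = 0, i.e. a z^2 + b z + c = 0 with a = -1.039, b = 1.154, c = 1.
Discriminant D = b^2 - 4ac = (1.154)^2 - 4*(-1.039)*1 = 1.331716 - (-4.156) = 5.487716.
D >= 0, so the roots are real: z = (-b +/- sqrt(D)) / (2a) = (-1.154 +/- 2.342587) / (-2.078).
  z_1 = (-1.154 + 2.342587) / (-2.078) = -0.572,   |z_1| = 0.572.
  z_2 = (-1.154 - 2.342587) / (-2.078) = 1.6827,   |z_2| = 1.6827.
Moduli of all roots: 0.5720, 1.6827.
All moduli strictly greater than 1? No.
Verdict: Not invertible.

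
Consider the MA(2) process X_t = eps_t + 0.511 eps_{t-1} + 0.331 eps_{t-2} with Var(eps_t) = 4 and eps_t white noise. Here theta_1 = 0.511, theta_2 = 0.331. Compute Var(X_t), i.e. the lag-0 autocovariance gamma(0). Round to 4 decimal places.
\gamma(0) = 5.4827

For an MA(q) process X_t = eps_t + sum_i theta_i eps_{t-i} with
Var(eps_t) = sigma^2, the variance is
  gamma(0) = sigma^2 * (1 + sum_i theta_i^2).
  sum_i theta_i^2 = (0.511)^2 + (0.331)^2 = 0.261121 + 0.109561 = 0.370682.
  gamma(0) = 4 * (1 + 0.370682) = 4 * 1.370682 = 5.482728, which rounds to 5.4827.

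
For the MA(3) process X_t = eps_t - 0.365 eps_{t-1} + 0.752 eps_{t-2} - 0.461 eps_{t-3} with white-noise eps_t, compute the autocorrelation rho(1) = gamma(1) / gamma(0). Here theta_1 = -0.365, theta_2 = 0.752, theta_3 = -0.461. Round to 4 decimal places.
\rho(1) = -0.5160

For an MA(q) process with theta_0 = 1, the autocovariance is
  gamma(k) = sigma^2 * sum_{i=0..q-k} theta_i * theta_{i+k},
and rho(k) = gamma(k) / gamma(0). Sigma^2 cancels.
  numerator   = (1)*(-0.365) + (-0.365)*(0.752) + (0.752)*(-0.461) = -0.986152.
  denominator = (1)^2 + (-0.365)^2 + (0.752)^2 + (-0.461)^2 = 1.91125.
  rho(1) = -0.986152 / 1.91125 = -0.5160.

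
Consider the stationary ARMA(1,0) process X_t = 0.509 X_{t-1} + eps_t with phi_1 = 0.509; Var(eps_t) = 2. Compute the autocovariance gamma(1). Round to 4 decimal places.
\gamma(1) = 1.3740

Multiply the model equation by X_{t-k} and take expectations. With theta_0 = psi_0 = 1 and psi_j the MA(infinity) weights, this gives
  gamma(k) - sum_i phi_i gamma(k-i) = c_k,
  c_k = sigma^2 * sum_{j=k..q} theta_j psi_{j-k}   (c_k = 0 for k > q),
using gamma(-m) = gamma(m).
Pure AR (q = 0): c_0 = sigma^2 = 2, c_k = 0 for k >= 1.
Equations for k = 0 and k = 1 (AR order 1):
  gamma(0) = phi_1 gamma(1) + c_0
  gamma(1) = phi_1 gamma(0) + c_1
Substituting the second into the first: gamma(0) (1 - phi_1^2) = c_0 + phi_1 c_1, so
  gamma(0) = c_0 / (1 - phi_1^2) = 2 / (1 - (0.509)^2) = 2 / 0.740919 = 2.69935.
  gamma(1) = phi_1 gamma(0) = (0.509)(2.69935) = 1.373969.
Therefore gamma(1) = 1.3740 (to 4 decimal places).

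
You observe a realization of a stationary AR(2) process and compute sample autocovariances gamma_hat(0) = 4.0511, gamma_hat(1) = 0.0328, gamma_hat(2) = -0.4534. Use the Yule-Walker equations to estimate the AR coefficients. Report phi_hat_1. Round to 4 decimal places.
\hat\phi_{1} = 0.0090

The Yule-Walker equations for an AR(p) process read, in matrix form,
  Gamma_p phi = r_p,   with   (Gamma_p)_{ij} = gamma(|i - j|),
                       (r_p)_i = gamma(i),   i,j = 1..p.
Substitute the sample gammas (Toeplitz matrix and right-hand side of size 2):
  Gamma_p = [[4.0511, 0.0328], [0.0328, 4.0511]]
  r_p     = [0.0328, -0.4534]
Written out:
  4.0511 phi_1 + 0.0328 phi_2 = 0.0328
  0.0328 phi_1 + 4.0511 phi_2 = -0.4534
Solve by Cramer's rule:
  det = gamma(0)^2 - gamma(1)^2 = (4.0511)^2 - (0.0328)^2 = 16.41141121 - 0.00107584 = 16.41033537
  phi_hat_1 = [gamma(1) gamma(0) - gamma(1) gamma(2)] / det = [(0.0328)(4.0511) - (0.0328)(-0.4534)] / 16.41033537 = 0.1477476 / 16.41033537 = 0.009
  phi_hat_2 = [gamma(0) gamma(2) - gamma(1)^2] / det = [(4.0511)(-0.4534) - (0.0328)^2] / 16.41033537 = -1.83784458 / 16.41033537 = -0.112
So phi_hat = [0.0090, -0.1120].
Therefore phi_hat_1 = 0.0090.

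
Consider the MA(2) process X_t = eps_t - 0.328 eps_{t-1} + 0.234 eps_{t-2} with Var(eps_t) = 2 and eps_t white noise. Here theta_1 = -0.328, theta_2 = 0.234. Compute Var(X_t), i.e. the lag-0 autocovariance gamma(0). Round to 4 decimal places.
\gamma(0) = 2.3247

For an MA(q) process X_t = eps_t + sum_i theta_i eps_{t-i} with
Var(eps_t) = sigma^2, the variance is
  gamma(0) = sigma^2 * (1 + sum_i theta_i^2).
  sum_i theta_i^2 = (-0.328)^2 + (0.234)^2 = 0.107584 + 0.054756 = 0.16234.
  gamma(0) = 2 * (1 + 0.16234) = 2 * 1.16234 = 2.32468, which rounds to 2.3247.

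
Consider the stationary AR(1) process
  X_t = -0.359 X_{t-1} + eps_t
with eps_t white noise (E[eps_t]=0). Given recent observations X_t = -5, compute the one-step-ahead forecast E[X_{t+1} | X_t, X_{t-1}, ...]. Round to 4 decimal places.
E[X_{t+1} \mid \mathcal F_t] = 1.7950

For an AR(p) model X_t = c + sum_i phi_i X_{t-i} + eps_t, the
one-step-ahead conditional mean is
  E[X_{t+1} | X_t, ...] = c + sum_i phi_i X_{t+1-i}.
Substitute known values:
  E[X_{t+1} | ...] = (-0.359) * (-5)
                   = 1.7950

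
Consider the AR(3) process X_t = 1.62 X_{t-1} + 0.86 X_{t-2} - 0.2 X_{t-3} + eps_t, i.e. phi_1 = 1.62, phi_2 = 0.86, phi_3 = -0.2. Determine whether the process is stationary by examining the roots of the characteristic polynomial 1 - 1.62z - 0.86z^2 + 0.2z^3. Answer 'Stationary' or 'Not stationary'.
\text{Not stationary}

The AR(p) characteristic polynomial is P(z) = 1 - 1.62z - 0.86z^2 + 0.2z^3.
Stationarity requires all roots to lie outside the unit circle, i.e. |z| > 1 for every root.
Degree 3: look for a simple real root z0 first, then factor out (1 - z/z0) and solve the remaining quadratic.
Testing z0 = 0.5: P(0.5) = 1 + (-1.62)(0.5) + (-0.86)(0.5)^2 + (0.2)(0.5)^3
  = 1 + (-0.81) + (-0.215) + (0.025) = 0.  So z_0 = 0.5 is a root, |z_0| = 0.5.
Divide out the factor (1 - 2 z) = (1 - z/z0) (since 1/z0 = 2):
  P(z) = (1 - 2 z)(1 + (0.38) z + (-0.1) z^2)
  [check: z-coef 0.38 - (2) = -1.62; z^2-coef -0.1 - (2)(0.38) = -0.86; z^3-coef -(2)(-0.1) = 0.2.]
Remaining roots from the quadratic factor 1 + (0.38) z + (-0.1) z^2:
  Set 1 + (0.38) z + (-0.1) z^2 = 0, i.e. a z^2 + b z + c = 0 with a = -0.1, b = 0.38, c = 1.
  Discriminant D = b^2 - 4ac = (0.38)^2 - 4*(-0.1)*1 = 0.1444 - (-0.4) = 0.5444.
  D >= 0, so the roots are real: z = (-b +/- sqrt(D)) / (2a) = (-0.38 +/- 0.737835) / (-0.2).
    z_1 = (-0.38 + 0.737835) / (-0.2) = -1.7892,   |z_1| = 1.7892.
    z_2 = (-0.38 - 0.737835) / (-0.2) = 5.5892,   |z_2| = 5.5892.
Moduli of all roots: 0.5000, 1.7892, 5.5892.
All moduli strictly greater than 1? No.
Verdict: Not stationary.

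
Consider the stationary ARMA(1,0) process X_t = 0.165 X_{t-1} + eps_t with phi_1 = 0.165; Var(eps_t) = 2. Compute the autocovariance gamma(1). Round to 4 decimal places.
\gamma(1) = 0.3392

Multiply the model equation by X_{t-k} and take expectations. With theta_0 = psi_0 = 1 and psi_j the MA(infinity) weights, this gives
  gamma(k) - sum_i phi_i gamma(k-i) = c_k,
  c_k = sigma^2 * sum_{j=k..q} theta_j psi_{j-k}   (c_k = 0 for k > q),
using gamma(-m) = gamma(m).
Pure AR (q = 0): c_0 = sigma^2 = 2, c_k = 0 for k >= 1.
Equations for k = 0 and k = 1 (AR order 1):
  gamma(0) = phi_1 gamma(1) + c_0
  gamma(1) = phi_1 gamma(0) + c_1
Substituting the second into the first: gamma(0) (1 - phi_1^2) = c_0 + phi_1 c_1, so
  gamma(0) = c_0 / (1 - phi_1^2) = 2 / (1 - (0.165)^2) = 2 / 0.972775 = 2.055974.
  gamma(1) = phi_1 gamma(0) = (0.165)(2.055974) = 0.339236.
Therefore gamma(1) = 0.3392 (to 4 decimal places).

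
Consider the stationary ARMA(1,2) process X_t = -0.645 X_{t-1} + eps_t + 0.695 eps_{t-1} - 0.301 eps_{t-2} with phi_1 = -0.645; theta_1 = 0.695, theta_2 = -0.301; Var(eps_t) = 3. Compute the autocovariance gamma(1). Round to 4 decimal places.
\gamma(1) = -0.2680

Multiply the model equation by X_{t-k} and take expectations. With theta_0 = psi_0 = 1 and psi_j the MA(infinity) weights, this gives
  gamma(k) - sum_i phi_i gamma(k-i) = c_k,
  c_k = sigma^2 * sum_{j=k..q} theta_j psi_{j-k}   (c_k = 0 for k > q),
using gamma(-m) = gamma(m).
psi-weights needed (psi_j = theta_j + sum_i phi_i psi_{j-i}):
  psi_1 = theta_1 + phi_1 = 0.695 + (-0.645) = 0.05
  psi_2 = theta_2 + phi_1 psi_1 = -0.301 + (-0.645)(0.05) = -0.33325
Right-hand sides:
  c_0 = sigma^2 (1 + theta_1 psi_1 + theta_2 psi_2) = 3 * (1 + (0.695)(0.05) + (-0.301)(-0.33325)) = 3 * 1.135058 = 3.405175
  c_1 = sigma^2 (theta_1 + theta_2 psi_1) = 3 * (0.695 + (-0.301)(0.05)) = 2.03985
  c_2 = sigma^2 theta_2 = 3 * (-0.301) = -0.903
Equations for k = 0 and k = 1 (AR order 1):
  gamma(0) = phi_1 gamma(1) + c_0
  gamma(1) = phi_1 gamma(0) + c_1
Substituting the second into the first: gamma(0) (1 - phi_1^2) = c_0 + phi_1 c_1, so
  gamma(0) = (c_0 + phi_1 c_1) / (1 - phi_1^2) = (3.405175 + (-0.645)(2.03985)) / (1 - (-0.645)^2) = 2.089471 / 0.583975 = 3.578015.
  gamma(1) = phi_1 gamma(0) + c_1 = (-0.645)(3.578015) + (2.03985) = -0.26797.
Therefore gamma(1) = -0.2680 (to 4 decimal places).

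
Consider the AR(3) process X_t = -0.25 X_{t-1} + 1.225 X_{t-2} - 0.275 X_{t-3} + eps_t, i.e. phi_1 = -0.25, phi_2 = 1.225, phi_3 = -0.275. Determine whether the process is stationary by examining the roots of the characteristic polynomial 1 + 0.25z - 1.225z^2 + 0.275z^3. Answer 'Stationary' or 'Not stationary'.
\text{Not stationary}

The AR(p) characteristic polynomial is P(z) = 1 + 0.25z - 1.225z^2 + 0.275z^3.
Stationarity requires all roots to lie outside the unit circle, i.e. |z| > 1 for every root.
Degree 3: look for a simple real root z0 first, then factor out (1 - z/z0) and solve the remaining quadratic.
Testing z0 = 4: P(4) = 1 + (0.25)(4) + (-1.225)(4)^2 + (0.275)(4)^3
  = 1 + (1) + (-19.6) + (17.6) = 0.  So z_0 = 4 is a root, |z_0| = 4.
Divide out the factor (1 - 0.25 z) = (1 - z/z0) (since 1/z0 = 0.25):
  P(z) = (1 - 0.25 z)(1 + (0.5) z + (-1.1) z^2)
  [check: z-coef 0.5 - (0.25) = 0.25; z^2-coef -1.1 - (0.25)(0.5) = -1.225; z^3-coef -(0.25)(-1.1) = 0.275.]
Remaining roots from the quadratic factor 1 + (0.5) z + (-1.1) z^2:
  Set 1 + (0.5) z + (-1.1) z^2 = 0, i.e. a z^2 + b z + c = 0 with a = -1.1, b = 0.5, c = 1.
  Discriminant D = b^2 - 4ac = (0.5)^2 - 4*(-1.1)*1 = 0.25 - (-4.4) = 4.65.
  D >= 0, so the roots are real: z = (-b +/- sqrt(D)) / (2a) = (-0.5 +/- 2.156386) / (-2.2).
    z_1 = (-0.5 + 2.156386) / (-2.2) = -0.7529,   |z_1| = 0.7529.
    z_2 = (-0.5 - 2.156386) / (-2.2) = 1.2074,   |z_2| = 1.2074.
Moduli of all roots: 4.0000, 0.7529, 1.2074.
All moduli strictly greater than 1? No.
Verdict: Not stationary.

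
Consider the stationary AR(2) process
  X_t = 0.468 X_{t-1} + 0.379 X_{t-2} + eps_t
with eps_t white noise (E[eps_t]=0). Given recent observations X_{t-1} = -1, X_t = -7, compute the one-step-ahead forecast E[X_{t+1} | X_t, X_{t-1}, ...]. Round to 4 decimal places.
E[X_{t+1} \mid \mathcal F_t] = -3.6550

For an AR(p) model X_t = c + sum_i phi_i X_{t-i} + eps_t, the
one-step-ahead conditional mean is
  E[X_{t+1} | X_t, ...] = c + sum_i phi_i X_{t+1-i}.
Substitute known values:
  E[X_{t+1} | ...] = (0.468) * (-7) + (0.379) * (-1)
                   = -3.6550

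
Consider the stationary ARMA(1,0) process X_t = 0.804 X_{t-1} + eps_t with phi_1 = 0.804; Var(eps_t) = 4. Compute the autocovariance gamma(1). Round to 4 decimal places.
\gamma(1) = 9.0954

Multiply the model equation by X_{t-k} and take expectations. With theta_0 = psi_0 = 1 and psi_j the MA(infinity) weights, this gives
  gamma(k) - sum_i phi_i gamma(k-i) = c_k,
  c_k = sigma^2 * sum_{j=k..q} theta_j psi_{j-k}   (c_k = 0 for k > q),
using gamma(-m) = gamma(m).
Pure AR (q = 0): c_0 = sigma^2 = 4, c_k = 0 for k >= 1.
Equations for k = 0 and k = 1 (AR order 1):
  gamma(0) = phi_1 gamma(1) + c_0
  gamma(1) = phi_1 gamma(0) + c_1
Substituting the second into the first: gamma(0) (1 - phi_1^2) = c_0 + phi_1 c_1, so
  gamma(0) = c_0 / (1 - phi_1^2) = 4 / (1 - (0.804)^2) = 4 / 0.353584 = 11.312729.
  gamma(1) = phi_1 gamma(0) = (0.804)(11.312729) = 9.095434.
Therefore gamma(1) = 9.0954 (to 4 decimal places).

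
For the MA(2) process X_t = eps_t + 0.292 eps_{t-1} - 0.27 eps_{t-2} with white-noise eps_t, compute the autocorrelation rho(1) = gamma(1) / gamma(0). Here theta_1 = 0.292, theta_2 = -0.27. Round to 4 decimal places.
\rho(1) = 0.1840

For an MA(q) process with theta_0 = 1, the autocovariance is
  gamma(k) = sigma^2 * sum_{i=0..q-k} theta_i * theta_{i+k},
and rho(k) = gamma(k) / gamma(0). Sigma^2 cancels.
  numerator   = (1)*(0.292) + (0.292)*(-0.27) = 0.21316.
  denominator = (1)^2 + (0.292)^2 + (-0.27)^2 = 1.158164.
  rho(1) = 0.21316 / 1.158164 = 0.1840.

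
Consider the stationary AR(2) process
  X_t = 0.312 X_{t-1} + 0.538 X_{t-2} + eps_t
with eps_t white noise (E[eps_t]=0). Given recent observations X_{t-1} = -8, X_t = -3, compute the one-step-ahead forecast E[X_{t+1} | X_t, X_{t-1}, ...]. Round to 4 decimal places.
E[X_{t+1} \mid \mathcal F_t] = -5.2400

For an AR(p) model X_t = c + sum_i phi_i X_{t-i} + eps_t, the
one-step-ahead conditional mean is
  E[X_{t+1} | X_t, ...] = c + sum_i phi_i X_{t+1-i}.
Substitute known values:
  E[X_{t+1} | ...] = (0.312) * (-3) + (0.538) * (-8)
                   = -5.2400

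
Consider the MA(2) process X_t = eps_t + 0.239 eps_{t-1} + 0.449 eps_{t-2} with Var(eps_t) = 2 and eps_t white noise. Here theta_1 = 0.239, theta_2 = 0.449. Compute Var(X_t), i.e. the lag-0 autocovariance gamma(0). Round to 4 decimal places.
\gamma(0) = 2.5174

For an MA(q) process X_t = eps_t + sum_i theta_i eps_{t-i} with
Var(eps_t) = sigma^2, the variance is
  gamma(0) = sigma^2 * (1 + sum_i theta_i^2).
  sum_i theta_i^2 = (0.239)^2 + (0.449)^2 = 0.057121 + 0.201601 = 0.258722.
  gamma(0) = 2 * (1 + 0.258722) = 2 * 1.258722 = 2.517444, which rounds to 2.5174.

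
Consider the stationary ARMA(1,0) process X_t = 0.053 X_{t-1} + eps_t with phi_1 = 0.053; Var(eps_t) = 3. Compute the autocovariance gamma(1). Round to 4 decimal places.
\gamma(1) = 0.1594

Multiply the model equation by X_{t-k} and take expectations. With theta_0 = psi_0 = 1 and psi_j the MA(infinity) weights, this gives
  gamma(k) - sum_i phi_i gamma(k-i) = c_k,
  c_k = sigma^2 * sum_{j=k..q} theta_j psi_{j-k}   (c_k = 0 for k > q),
using gamma(-m) = gamma(m).
Pure AR (q = 0): c_0 = sigma^2 = 3, c_k = 0 for k >= 1.
Equations for k = 0 and k = 1 (AR order 1):
  gamma(0) = phi_1 gamma(1) + c_0
  gamma(1) = phi_1 gamma(0) + c_1
Substituting the second into the first: gamma(0) (1 - phi_1^2) = c_0 + phi_1 c_1, so
  gamma(0) = c_0 / (1 - phi_1^2) = 3 / (1 - (0.053)^2) = 3 / 0.997191 = 3.008451.
  gamma(1) = phi_1 gamma(0) = (0.053)(3.008451) = 0.159448.
Therefore gamma(1) = 0.1594 (to 4 decimal places).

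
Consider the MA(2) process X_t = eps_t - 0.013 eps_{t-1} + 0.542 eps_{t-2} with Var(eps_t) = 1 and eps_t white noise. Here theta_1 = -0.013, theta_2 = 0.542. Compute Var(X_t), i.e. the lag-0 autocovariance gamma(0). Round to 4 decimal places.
\gamma(0) = 1.2939

For an MA(q) process X_t = eps_t + sum_i theta_i eps_{t-i} with
Var(eps_t) = sigma^2, the variance is
  gamma(0) = sigma^2 * (1 + sum_i theta_i^2).
  sum_i theta_i^2 = (-0.013)^2 + (0.542)^2 = 0.000169 + 0.293764 = 0.293933.
  gamma(0) = 1 * (1 + 0.293933) = 1 * 1.293933 = 1.293933, which rounds to 1.2939.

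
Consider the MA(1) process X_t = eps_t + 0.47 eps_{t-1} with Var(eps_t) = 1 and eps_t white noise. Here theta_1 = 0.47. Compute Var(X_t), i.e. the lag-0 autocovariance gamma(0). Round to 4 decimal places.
\gamma(0) = 1.2209

For an MA(q) process X_t = eps_t + sum_i theta_i eps_{t-i} with
Var(eps_t) = sigma^2, the variance is
  gamma(0) = sigma^2 * (1 + sum_i theta_i^2).
  sum_i theta_i^2 = (0.47)^2 = 0.2209.
  gamma(0) = 1 * (1 + 0.2209) = 1 * 1.2209 = 1.2209.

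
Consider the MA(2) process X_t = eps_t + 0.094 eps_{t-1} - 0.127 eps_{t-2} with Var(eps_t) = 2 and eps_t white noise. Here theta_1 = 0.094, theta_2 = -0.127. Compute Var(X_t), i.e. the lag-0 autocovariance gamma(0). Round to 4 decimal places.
\gamma(0) = 2.0499

For an MA(q) process X_t = eps_t + sum_i theta_i eps_{t-i} with
Var(eps_t) = sigma^2, the variance is
  gamma(0) = sigma^2 * (1 + sum_i theta_i^2).
  sum_i theta_i^2 = (0.094)^2 + (-0.127)^2 = 0.008836 + 0.016129 = 0.024965.
  gamma(0) = 2 * (1 + 0.024965) = 2 * 1.024965 = 2.04993, which rounds to 2.0499.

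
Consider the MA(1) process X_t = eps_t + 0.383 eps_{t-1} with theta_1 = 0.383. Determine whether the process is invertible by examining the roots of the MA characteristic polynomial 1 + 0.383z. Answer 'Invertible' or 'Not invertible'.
\text{Invertible}

The MA(q) characteristic polynomial is P(z) = 1 + 0.383z.
Invertibility requires all roots to lie outside the unit circle, i.e. |z| > 1 for every root.
This is linear in z: 1 + (0.383) z = 0  =>  z = -1/(0.383) = -2.610966,  |z| = 2.610966.
Moduli of all roots: 2.6110.
All moduli strictly greater than 1? Yes.
Verdict: Invertible.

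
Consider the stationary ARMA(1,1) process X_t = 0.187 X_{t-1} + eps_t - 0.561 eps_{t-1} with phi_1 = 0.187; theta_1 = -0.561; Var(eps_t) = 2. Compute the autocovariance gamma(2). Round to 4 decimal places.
\gamma(2) = -0.1297

Multiply the model equation by X_{t-k} and take expectations. With theta_0 = psi_0 = 1 and psi_j the MA(infinity) weights, this gives
  gamma(k) - sum_i phi_i gamma(k-i) = c_k,
  c_k = sigma^2 * sum_{j=k..q} theta_j psi_{j-k}   (c_k = 0 for k > q),
using gamma(-m) = gamma(m).
psi-weights needed (psi_j = theta_j + sum_i phi_i psi_{j-i}):
  psi_1 = theta_1 + phi_1 = -0.561 + (0.187) = -0.374
Right-hand sides:
  c_0 = sigma^2 (1 + theta_1 psi_1) = 2 * (1 + (-0.561)(-0.374)) = 2 * 1.209814 = 2.419628
  c_1 = sigma^2 theta_1 = 2 * (-0.561) = -1.122
  c_2 = 0
Equations for k = 0 and k = 1 (AR order 1):
  gamma(0) = phi_1 gamma(1) + c_0
  gamma(1) = phi_1 gamma(0) + c_1
Substituting the second into the first: gamma(0) (1 - phi_1^2) = c_0 + phi_1 c_1, so
  gamma(0) = (c_0 + phi_1 c_1) / (1 - phi_1^2) = (2.419628 + (0.187)(-1.122)) / (1 - (0.187)^2) = 2.209814 / 0.965031 = 2.289889.
  gamma(1) = phi_1 gamma(0) + c_1 = (0.187)(2.289889) + (-1.122) = -0.693791.
For k = 2 (> q): gamma(2) = phi_1 gamma(1) = (0.187)(-0.693791) = -0.129739.
Therefore gamma(2) = -0.1297 (to 4 decimal places).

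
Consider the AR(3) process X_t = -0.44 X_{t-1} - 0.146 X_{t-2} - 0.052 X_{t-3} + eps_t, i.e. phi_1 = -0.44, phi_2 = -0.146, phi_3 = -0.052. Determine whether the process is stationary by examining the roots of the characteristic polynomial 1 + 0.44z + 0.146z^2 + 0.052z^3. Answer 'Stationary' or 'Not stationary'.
\text{Stationary}

The AR(p) characteristic polynomial is P(z) = 1 + 0.44z + 0.146z^2 + 0.052z^3.
Stationarity requires all roots to lie outside the unit circle, i.e. |z| > 1 for every root.
Degree 3: look for a simple real root z0 first, then factor out (1 - z/z0) and solve the remaining quadratic.
Testing z0 = -2.5: P(-2.5) = 1 + (0.44)(-2.5) + (0.146)(-2.5)^2 + (0.052)(-2.5)^3
  = 1 + (-1.1) + (0.9125) + (-0.8125) = 0.  So z_0 = -2.5 is a root, |z_0| = 2.5.
Divide out the factor (1 + 0.4 z) = (1 - z/z0) (since 1/z0 = -0.4):
  P(z) = (1 + 0.4 z)(1 + (0.04) z + (0.13) z^2)
  [check: z-coef 0.04 - (-0.4) = 0.44; z^2-coef 0.13 - (-0.4)(0.04) = 0.146; z^3-coef -(-0.4)(0.13) = 0.052.]
Remaining roots from the quadratic factor 1 + (0.04) z + (0.13) z^2:
  Set 1 + (0.04) z + (0.13) z^2 = 0, i.e. a z^2 + b z + c = 0 with a = 0.13, b = 0.04, c = 1.
  Discriminant D = b^2 - 4ac = (0.04)^2 - 4*(0.13)*1 = 0.0016 - (0.52) = -0.5184.
  D < 0, so the roots are the complex-conjugate pair z = (-b +/- i sqrt(-D)) / (2a) = -0.1538 +/- 2.7692i.
  For a conjugate pair |z|^2 = z * conj(z) = (product of roots) = c/a = 1/(0.13) = 7.692308, so |z| = sqrt(7.692308) = 2.7735 for both roots.
Moduli of all roots: 2.5000, 2.7735, 2.7735.
All moduli strictly greater than 1? Yes.
Verdict: Stationary.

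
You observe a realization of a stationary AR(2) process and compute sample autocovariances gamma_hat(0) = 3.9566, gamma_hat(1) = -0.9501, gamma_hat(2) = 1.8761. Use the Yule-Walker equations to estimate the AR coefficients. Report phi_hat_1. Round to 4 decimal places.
\hat\phi_{1} = -0.1340

The Yule-Walker equations for an AR(p) process read, in matrix form,
  Gamma_p phi = r_p,   with   (Gamma_p)_{ij} = gamma(|i - j|),
                       (r_p)_i = gamma(i),   i,j = 1..p.
Substitute the sample gammas (Toeplitz matrix and right-hand side of size 2):
  Gamma_p = [[3.9566, -0.9501], [-0.9501, 3.9566]]
  r_p     = [-0.9501, 1.8761]
Written out:
  3.9566 phi_1 - 0.9501 phi_2 = -0.9501
  -0.9501 phi_1 + 3.9566 phi_2 = 1.8761
Solve by Cramer's rule:
  det = gamma(0)^2 - gamma(1)^2 = (3.9566)^2 - (-0.9501)^2 = 15.65468356 - 0.90269001 = 14.75199355
  phi_hat_1 = [gamma(1) gamma(0) - gamma(1) gamma(2)] / det = [(-0.9501)(3.9566) - (-0.9501)(1.8761)] / 14.75199355 = -1.97668305 / 14.75199355 = -0.134
  phi_hat_2 = [gamma(0) gamma(2) - gamma(1)^2] / det = [(3.9566)(1.8761) - (-0.9501)^2] / 14.75199355 = 6.52028725 / 14.75199355 = 0.442
So phi_hat = [-0.1340, 0.4420].
Therefore phi_hat_1 = -0.1340.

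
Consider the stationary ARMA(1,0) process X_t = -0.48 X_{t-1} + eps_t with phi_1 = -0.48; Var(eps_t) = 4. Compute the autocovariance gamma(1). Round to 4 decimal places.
\gamma(1) = -2.4948

Multiply the model equation by X_{t-k} and take expectations. With theta_0 = psi_0 = 1 and psi_j the MA(infinity) weights, this gives
  gamma(k) - sum_i phi_i gamma(k-i) = c_k,
  c_k = sigma^2 * sum_{j=k..q} theta_j psi_{j-k}   (c_k = 0 for k > q),
using gamma(-m) = gamma(m).
Pure AR (q = 0): c_0 = sigma^2 = 4, c_k = 0 for k >= 1.
Equations for k = 0 and k = 1 (AR order 1):
  gamma(0) = phi_1 gamma(1) + c_0
  gamma(1) = phi_1 gamma(0) + c_1
Substituting the second into the first: gamma(0) (1 - phi_1^2) = c_0 + phi_1 c_1, so
  gamma(0) = c_0 / (1 - phi_1^2) = 4 / (1 - (-0.48)^2) = 4 / 0.7696 = 5.197505.
  gamma(1) = phi_1 gamma(0) = (-0.48)(5.197505) = -2.494802.
Therefore gamma(1) = -2.4948 (to 4 decimal places).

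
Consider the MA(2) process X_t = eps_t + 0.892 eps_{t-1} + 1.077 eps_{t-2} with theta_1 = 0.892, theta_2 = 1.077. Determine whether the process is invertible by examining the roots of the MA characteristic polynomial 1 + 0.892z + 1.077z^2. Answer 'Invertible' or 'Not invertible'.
\text{Not invertible}

The MA(q) characteristic polynomial is P(z) = 1 + 0.892z + 1.077z^2.
Invertibility requires all roots to lie outside the unit circle, i.e. |z| > 1 for every root.
Set 1 + (0.892) z + (1.077) z^2 = 0, i.e. a z^2 + b z + c = 0 with a = 1.077, b = 0.892, c = 1.
Discriminant D = b^2 - 4ac = (0.892)^2 - 4*(1.077)*1 = 0.795664 - (4.308) = -3.512336.
D < 0, so the roots are the complex-conjugate pair z = (-b +/- i sqrt(-D)) / (2a) = -0.4141 +/- 0.8701i.
For a conjugate pair |z|^2 = z * conj(z) = (product of roots) = c/a = 1/(1.077) = 0.928505, so |z| = sqrt(0.928505) = 0.9636 for both roots.
Moduli of all roots: 0.9636, 0.9636.
All moduli strictly greater than 1? No.
Verdict: Not invertible.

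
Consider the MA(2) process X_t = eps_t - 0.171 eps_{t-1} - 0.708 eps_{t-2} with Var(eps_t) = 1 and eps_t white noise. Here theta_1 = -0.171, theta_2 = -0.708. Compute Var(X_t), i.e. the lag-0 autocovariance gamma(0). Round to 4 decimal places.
\gamma(0) = 1.5305

For an MA(q) process X_t = eps_t + sum_i theta_i eps_{t-i} with
Var(eps_t) = sigma^2, the variance is
  gamma(0) = sigma^2 * (1 + sum_i theta_i^2).
  sum_i theta_i^2 = (-0.171)^2 + (-0.708)^2 = 0.029241 + 0.501264 = 0.530505.
  gamma(0) = 1 * (1 + 0.530505) = 1 * 1.530505 = 1.530505, which rounds to 1.5305.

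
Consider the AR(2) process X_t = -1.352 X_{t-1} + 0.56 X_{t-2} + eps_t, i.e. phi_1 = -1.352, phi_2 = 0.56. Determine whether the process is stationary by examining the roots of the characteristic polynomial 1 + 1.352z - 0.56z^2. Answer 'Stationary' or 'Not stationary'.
\text{Not stationary}

The AR(p) characteristic polynomial is P(z) = 1 + 1.352z - 0.56z^2.
Stationarity requires all roots to lie outside the unit circle, i.e. |z| > 1 for every root.
Set 1 + (1.352) z + (-0.56) z^2 = 0, i.e. a z^2 + b z + c = 0 with a = -0.56, b = 1.352, c = 1.
Discriminant D = b^2 - 4ac = (1.352)^2 - 4*(-0.56)*1 = 1.827904 - (-2.24) = 4.067904.
D >= 0, so the roots are real: z = (-b +/- sqrt(D)) / (2a) = (-1.352 +/- 2.016905) / (-1.12).
  z_1 = (-1.352 + 2.016905) / (-1.12) = -0.5937,   |z_1| = 0.5937.
  z_2 = (-1.352 - 2.016905) / (-1.12) = 3.008,   |z_2| = 3.008.
Moduli of all roots: 0.5937, 3.0080.
All moduli strictly greater than 1? No.
Verdict: Not stationary.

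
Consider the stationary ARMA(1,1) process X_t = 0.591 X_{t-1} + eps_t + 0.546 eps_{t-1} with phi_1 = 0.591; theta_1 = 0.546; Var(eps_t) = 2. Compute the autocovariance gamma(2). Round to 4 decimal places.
\gamma(2) = 2.7318

Multiply the model equation by X_{t-k} and take expectations. With theta_0 = psi_0 = 1 and psi_j the MA(infinity) weights, this gives
  gamma(k) - sum_i phi_i gamma(k-i) = c_k,
  c_k = sigma^2 * sum_{j=k..q} theta_j psi_{j-k}   (c_k = 0 for k > q),
using gamma(-m) = gamma(m).
psi-weights needed (psi_j = theta_j + sum_i phi_i psi_{j-i}):
  psi_1 = theta_1 + phi_1 = 0.546 + (0.591) = 1.137
Right-hand sides:
  c_0 = sigma^2 (1 + theta_1 psi_1) = 2 * (1 + (0.546)(1.137)) = 2 * 1.620802 = 3.241604
  c_1 = sigma^2 theta_1 = 2 * (0.546) = 1.092
  c_2 = 0
Equations for k = 0 and k = 1 (AR order 1):
  gamma(0) = phi_1 gamma(1) + c_0
  gamma(1) = phi_1 gamma(0) + c_1
Substituting the second into the first: gamma(0) (1 - phi_1^2) = c_0 + phi_1 c_1, so
  gamma(0) = (c_0 + phi_1 c_1) / (1 - phi_1^2) = (3.241604 + (0.591)(1.092)) / (1 - (0.591)^2) = 3.886976 / 0.650719 = 5.973356.
  gamma(1) = phi_1 gamma(0) + c_1 = (0.591)(5.973356) + (1.092) = 4.622253.
For k = 2 (> q): gamma(2) = phi_1 gamma(1) = (0.591)(4.622253) = 2.731752.
Therefore gamma(2) = 2.7318 (to 4 decimal places).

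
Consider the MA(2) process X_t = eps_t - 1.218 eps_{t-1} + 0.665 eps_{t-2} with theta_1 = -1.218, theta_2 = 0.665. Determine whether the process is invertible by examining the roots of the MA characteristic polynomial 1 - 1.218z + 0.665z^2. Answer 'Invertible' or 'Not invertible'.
\text{Invertible}

The MA(q) characteristic polynomial is P(z) = 1 - 1.218z + 0.665z^2.
Invertibility requires all roots to lie outside the unit circle, i.e. |z| > 1 for every root.
Set 1 + (-1.218) z + (0.665) z^2 = 0, i.e. a z^2 + b z + c = 0 with a = 0.665, b = -1.218, c = 1.
Discriminant D = b^2 - 4ac = (-1.218)^2 - 4*(0.665)*1 = 1.483524 - (2.66) = -1.176476.
D < 0, so the roots are the complex-conjugate pair z = (-b +/- i sqrt(-D)) / (2a) = 0.9158 +/- 0.8155i.
For a conjugate pair |z|^2 = z * conj(z) = (product of roots) = c/a = 1/(0.665) = 1.503759, so |z| = sqrt(1.503759) = 1.2263 for both roots.
Moduli of all roots: 1.2263, 1.2263.
All moduli strictly greater than 1? Yes.
Verdict: Invertible.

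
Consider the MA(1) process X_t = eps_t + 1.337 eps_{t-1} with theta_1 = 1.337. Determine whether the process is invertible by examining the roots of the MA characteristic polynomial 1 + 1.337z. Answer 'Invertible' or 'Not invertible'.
\text{Not invertible}

The MA(q) characteristic polynomial is P(z) = 1 + 1.337z.
Invertibility requires all roots to lie outside the unit circle, i.e. |z| > 1 for every root.
This is linear in z: 1 + (1.337) z = 0  =>  z = -1/(1.337) = -0.747943,  |z| = 0.747943.
Moduli of all roots: 0.7479.
All moduli strictly greater than 1? No.
Verdict: Not invertible.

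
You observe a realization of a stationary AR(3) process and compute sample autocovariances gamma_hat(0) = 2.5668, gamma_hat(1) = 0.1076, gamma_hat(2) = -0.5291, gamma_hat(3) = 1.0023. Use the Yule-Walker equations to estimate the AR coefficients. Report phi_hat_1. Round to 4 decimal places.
\hat\phi_{1} = 0.1400

The Yule-Walker equations for an AR(p) process read, in matrix form,
  Gamma_p phi = r_p,   with   (Gamma_p)_{ij} = gamma(|i - j|),
                       (r_p)_i = gamma(i),   i,j = 1..p.
Substitute the sample gammas (Toeplitz matrix and right-hand side of size 3):
  Gamma_p = [[2.5668, 0.1076, -0.5291], [0.1076, 2.5668, 0.1076], [-0.5291, 0.1076, 2.5668]]
  r_p     = [0.1076, -0.5291, 1.0023]
Written out (R1..R3):
  (R1) 2.5668 phi_1 + 0.1076 phi_2 - 0.5291 phi_3 = 0.1076
  (R2) 0.1076 phi_1 + 2.5668 phi_2 + 0.1076 phi_3 = -0.5291
  (R3) -0.5291 phi_1 + 0.1076 phi_2 + 2.5668 phi_3 = 1.0023
Gaussian elimination:
  R2 <- R2 - (0.1076/2.5668) R1 = R2 - (0.04192) R1:  2.562289 phi_2 + 0.12978 phi_3 = -0.533611
  R3 <- R3 - (-0.5291/2.5668) R1 = R3 - (-0.206132) R1:  0.12978 phi_2 + 2.457735 phi_3 = 1.02448
  R3 <- R3 - (0.12978/2.562289) R2 = R3 - (0.05065) R2:  2.451162 phi_3 = 1.051507
Back-substitution:
  phi_hat_3 = 1.051507 / 2.451162 = 0.428983
  phi_hat_2 = (-0.533611 - (0.12978)(0.428983)) / 2.562289 = -0.229983
  phi_hat_1 = (0.1076 - (0.1076)(-0.229983) - (-0.5291)(0.428983)) / 2.5668 = 0.139988
So phi_hat = [0.1400, -0.2300, 0.4290].
Therefore phi_hat_1 = 0.1400.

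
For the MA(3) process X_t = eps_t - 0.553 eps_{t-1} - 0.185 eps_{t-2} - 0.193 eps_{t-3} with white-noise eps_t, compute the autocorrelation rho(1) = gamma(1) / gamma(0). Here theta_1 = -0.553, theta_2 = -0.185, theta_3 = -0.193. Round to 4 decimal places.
\rho(1) = -0.3013

For an MA(q) process with theta_0 = 1, the autocovariance is
  gamma(k) = sigma^2 * sum_{i=0..q-k} theta_i * theta_{i+k},
and rho(k) = gamma(k) / gamma(0). Sigma^2 cancels.
  numerator   = (1)*(-0.553) + (-0.553)*(-0.185) + (-0.185)*(-0.193) = -0.41499.
  denominator = (1)^2 + (-0.553)^2 + (-0.185)^2 + (-0.193)^2 = 1.377283.
  rho(1) = -0.41499 / 1.377283 = -0.3013.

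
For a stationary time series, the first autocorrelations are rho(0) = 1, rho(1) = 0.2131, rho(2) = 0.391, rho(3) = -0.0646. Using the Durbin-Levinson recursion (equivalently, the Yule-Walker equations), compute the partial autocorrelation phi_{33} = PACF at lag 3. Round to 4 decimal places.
\phi_{33} = -0.2350

The PACF at lag k is phi_{kk}, the last component of the solution
to the Yule-Walker system G_k phi = r_k where
  (G_k)_{ij} = rho(|i - j|), (r_k)_i = rho(i), i,j = 1..k.
Equivalently, Durbin-Levinson gives phi_{kk} iteratively:
  phi_{11} = rho(1)
  phi_{kk} = [rho(k) - sum_{j=1..k-1} phi_{k-1,j} rho(k-j)]
            / [1 - sum_{j=1..k-1} phi_{k-1,j} rho(j)],
  phi_{k,j} = phi_{k-1,j} - phi_{kk} phi_{k-1,k-j},  j = 1..k-1.
Step k = 1:
  phi_11 = rho(1) = 0.2131.
Step k = 2:
  phi_22 = [rho(2) - phi_11 rho(1)] / [1 - phi_11 rho(1)] = [0.391 - (0.2131)(0.2131)] / [1 - (0.2131)(0.2131)]
         = 0.34558839 / 0.95458839 = 0.362029.
  Update: phi_21 = phi_11 - phi_22 phi_11 = 0.2131 - (0.362029)(0.2131) = 0.135952.
Step k = 3:
  phi_33 = [rho(3) - phi_21 rho(2) - phi_22 rho(1)] / [1 - phi_21 rho(1) - phi_22 rho(2)]
    numerator   = -0.0646 - (0.135952)(0.391) - (0.362029)(0.2131) = -0.19490542
    denominator = 1 - (0.135952)(0.2131) - (0.362029)(0.391) = 0.82947548
  phi_33 = -0.19490542 / 0.82947548 = -0.235.
Therefore phi_{33} = -0.2350.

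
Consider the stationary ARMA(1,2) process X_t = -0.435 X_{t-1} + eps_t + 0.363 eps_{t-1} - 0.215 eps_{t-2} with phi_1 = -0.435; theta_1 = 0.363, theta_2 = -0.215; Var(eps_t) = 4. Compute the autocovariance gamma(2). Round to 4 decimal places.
\gamma(2) = -0.7262

Multiply the model equation by X_{t-k} and take expectations. With theta_0 = psi_0 = 1 and psi_j the MA(infinity) weights, this gives
  gamma(k) - sum_i phi_i gamma(k-i) = c_k,
  c_k = sigma^2 * sum_{j=k..q} theta_j psi_{j-k}   (c_k = 0 for k > q),
using gamma(-m) = gamma(m).
psi-weights needed (psi_j = theta_j + sum_i phi_i psi_{j-i}):
  psi_1 = theta_1 + phi_1 = 0.363 + (-0.435) = -0.072
  psi_2 = theta_2 + phi_1 psi_1 = -0.215 + (-0.435)(-0.072) = -0.18368
Right-hand sides:
  c_0 = sigma^2 (1 + theta_1 psi_1 + theta_2 psi_2) = 4 * (1 + (0.363)(-0.072) + (-0.215)(-0.18368)) = 4 * 1.013355 = 4.053421
  c_1 = sigma^2 (theta_1 + theta_2 psi_1) = 4 * (0.363 + (-0.215)(-0.072)) = 1.51392
  c_2 = sigma^2 theta_2 = 4 * (-0.215) = -0.86
Equations for k = 0 and k = 1 (AR order 1):
  gamma(0) = phi_1 gamma(1) + c_0
  gamma(1) = phi_1 gamma(0) + c_1
Substituting the second into the first: gamma(0) (1 - phi_1^2) = c_0 + phi_1 c_1, so
  gamma(0) = (c_0 + phi_1 c_1) / (1 - phi_1^2) = (4.053421 + (-0.435)(1.51392)) / (1 - (-0.435)^2) = 3.394866 / 0.810775 = 4.187186.
  gamma(1) = phi_1 gamma(0) + c_1 = (-0.435)(4.187186) + (1.51392) = -0.307506.
For k = 2: gamma(2) = phi_1 gamma(1) + c_2
  = (-0.435)(-0.307506) + (-0.86) = -0.726235.
Therefore gamma(2) = -0.7262 (to 4 decimal places).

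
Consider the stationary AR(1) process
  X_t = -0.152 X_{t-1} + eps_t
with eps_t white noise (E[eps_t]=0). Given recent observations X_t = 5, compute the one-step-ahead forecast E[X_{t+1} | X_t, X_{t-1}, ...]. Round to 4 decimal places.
E[X_{t+1} \mid \mathcal F_t] = -0.7600

For an AR(p) model X_t = c + sum_i phi_i X_{t-i} + eps_t, the
one-step-ahead conditional mean is
  E[X_{t+1} | X_t, ...] = c + sum_i phi_i X_{t+1-i}.
Substitute known values:
  E[X_{t+1} | ...] = (-0.152) * (5)
                   = -0.7600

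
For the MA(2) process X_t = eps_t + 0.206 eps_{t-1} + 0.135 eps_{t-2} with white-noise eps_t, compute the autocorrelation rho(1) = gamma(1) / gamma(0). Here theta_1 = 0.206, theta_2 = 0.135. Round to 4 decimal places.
\rho(1) = 0.2204

For an MA(q) process with theta_0 = 1, the autocovariance is
  gamma(k) = sigma^2 * sum_{i=0..q-k} theta_i * theta_{i+k},
and rho(k) = gamma(k) / gamma(0). Sigma^2 cancels.
  numerator   = (1)*(0.206) + (0.206)*(0.135) = 0.23381.
  denominator = (1)^2 + (0.206)^2 + (0.135)^2 = 1.060661.
  rho(1) = 0.23381 / 1.060661 = 0.2204.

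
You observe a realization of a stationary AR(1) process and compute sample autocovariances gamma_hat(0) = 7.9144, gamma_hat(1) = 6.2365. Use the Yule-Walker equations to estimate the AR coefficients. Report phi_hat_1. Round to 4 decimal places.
\hat\phi_{1} = 0.7880

The Yule-Walker equations for an AR(p) process read, in matrix form,
  Gamma_p phi = r_p,   with   (Gamma_p)_{ij} = gamma(|i - j|),
                       (r_p)_i = gamma(i),   i,j = 1..p.
Substitute the sample gammas (Toeplitz matrix and right-hand side of size 1):
  Gamma_p = [[7.9144]]
  r_p     = [6.2365]
With p = 1 this is the single equation gamma(0) phi_1 = gamma(1):
  phi_hat_1 = gamma(1) / gamma(0) = 6.2365 / 7.9144 = 0.7880.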